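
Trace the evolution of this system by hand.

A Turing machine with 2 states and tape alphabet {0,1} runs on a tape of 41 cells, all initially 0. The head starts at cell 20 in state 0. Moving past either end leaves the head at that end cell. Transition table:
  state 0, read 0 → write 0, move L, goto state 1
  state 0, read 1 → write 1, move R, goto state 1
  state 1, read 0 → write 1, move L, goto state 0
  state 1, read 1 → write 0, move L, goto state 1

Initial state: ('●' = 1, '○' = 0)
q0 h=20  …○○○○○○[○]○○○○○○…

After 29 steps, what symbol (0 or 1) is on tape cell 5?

1

step 0: q0 h=20  …○○○○○○[○]○○○○○○…
step 1: q1 h=19  …○○○○○○[○]○○○○○○…
step 2: q0 h=18  …○○○○○○[○]●○○○○○…
step 3: q1 h=17  …○○○○○○[○]○●○○○○…
step 4: q0 h=16  …○○○○○○[○]●○●○○○…
step 5: q1 h=15  …○○○○○○[○]○●○●○○…
step 6: q0 h=14  …○○○○○○[○]●○●○●○…
step 7: q1 h=13  …○○○○○○[○]○●○●○●…
step 8: q0 h=12  …○○○○○○[○]●○●○●○…
step 9: q1 h=11  …○○○○○○[○]○●○●○●…
step 10: q0 h=10  …○○○○○○[○]●○●○●○…
step 11: q1 h= 9  …○○○○○○[○]○●○●○●…
step 12: q0 h= 8  …○○○○○○[○]●○●○●○…
step 13: q1 h= 7  …○○○○○○[○]○●○●○●…
step 14: q0 h= 6  |○○○○○○[○]●○●○●○…
step 15: q1 h= 5  |○○○○○[○]○●○●○●…
step 16: q0 h= 4  |○○○○[○]●○●○●○…
step 17: q1 h= 3  |○○○[○]○●○●○●…
step 18: q0 h= 2  |○○[○]●○●○●○…
step 19: q1 h= 1  |○[○]○●○●○●…
step 20: q0 h= 0  |[○]●○●○●○…
step 21: q1 h= 0  |[○]●○●○●○…
step 22: q0 h= 0  |[●]●○●○●○…
step 23: q1 h= 1  |●[●]○●○●○●…
step 24: q1 h= 0  |[●]○○●○●○…
step 25: q1 h= 0  |[○]○○●○●○…
step 26: q0 h= 0  |[●]○○●○●○…
step 27: q1 h= 1  |●[○]○●○●○●…
step 28: q0 h= 0  |[●]●○●○●○…
step 29: q1 h= 1  |●[●]○●○●○●…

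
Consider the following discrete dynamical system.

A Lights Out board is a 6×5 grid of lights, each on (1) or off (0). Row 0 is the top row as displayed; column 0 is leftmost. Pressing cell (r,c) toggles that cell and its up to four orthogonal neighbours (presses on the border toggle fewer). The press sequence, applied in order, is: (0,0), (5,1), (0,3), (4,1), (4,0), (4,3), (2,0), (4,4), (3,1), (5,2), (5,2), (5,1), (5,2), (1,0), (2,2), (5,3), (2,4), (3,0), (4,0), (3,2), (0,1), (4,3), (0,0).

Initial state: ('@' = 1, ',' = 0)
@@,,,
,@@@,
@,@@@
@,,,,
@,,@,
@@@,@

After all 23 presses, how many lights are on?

18

gen 0: @@,,,
,@@@,
@,@@@
@,,,,
@,,@,
@@@,@
gen 1: ,,,,,
@@@@,
@,@@@
@,,,,
@,,@,
@@@,@
gen 2: ,,,,,
@@@@,
@,@@@
@,,,,
@@,@,
,,,,@
gen 3: ,,@@@
@@@,,
@,@@@
@,,,,
@@,@,
,,,,@
gen 4: ,,@@@
@@@,,
@,@@@
@@,,,
,,@@,
,@,,@
gen 5: ,,@@@
@@@,,
@,@@@
,@,,,
@@@@,
@@,,@
gen 6: ,,@@@
@@@,,
@,@@@
,@,@,
@@,,@
@@,@@
gen 7: ,,@@@
,@@,,
,@@@@
@@,@,
@@,,@
@@,@@
gen 8: ,,@@@
,@@,,
,@@@@
@@,@@
@@,@,
@@,@,
gen 9: ,,@@@
,@@,,
,,@@@
,,@@@
@,,@,
@@,@,
gen 10: ,,@@@
,@@,,
,,@@@
,,@@@
@,@@,
@,@,,
gen 11: ,,@@@
,@@,,
,,@@@
,,@@@
@,,@,
@@,@,
gen 12: ,,@@@
,@@,,
,,@@@
,,@@@
@@,@,
,,@@,
gen 13: ,,@@@
,@@,,
,,@@@
,,@@@
@@@@,
,@,,,
gen 14: @,@@@
@,@,,
@,@@@
,,@@@
@@@@,
,@,,,
gen 15: @,@@@
@,,,,
@@,,@
,,,@@
@@@@,
,@,,,
gen 16: @,@@@
@,,,,
@@,,@
,,,@@
@@@,,
,@@@@
gen 17: @,@@@
@,,,@
@@,@,
,,,@,
@@@,,
,@@@@
gen 18: @,@@@
@,,,@
,@,@,
@@,@,
,@@,,
,@@@@
gen 19: @,@@@
@,,,@
,@,@,
,@,@,
@,@,,
@@@@@
gen 20: @,@@@
@,,,@
,@@@,
,,@,,
@,,,,
@@@@@
gen 21: ,@,@@
@@,,@
,@@@,
,,@,,
@,,,,
@@@@@
gen 22: ,@,@@
@@,,@
,@@@,
,,@@,
@,@@@
@@@,@
gen 23: @,,@@
,@,,@
,@@@,
,,@@,
@,@@@
@@@,@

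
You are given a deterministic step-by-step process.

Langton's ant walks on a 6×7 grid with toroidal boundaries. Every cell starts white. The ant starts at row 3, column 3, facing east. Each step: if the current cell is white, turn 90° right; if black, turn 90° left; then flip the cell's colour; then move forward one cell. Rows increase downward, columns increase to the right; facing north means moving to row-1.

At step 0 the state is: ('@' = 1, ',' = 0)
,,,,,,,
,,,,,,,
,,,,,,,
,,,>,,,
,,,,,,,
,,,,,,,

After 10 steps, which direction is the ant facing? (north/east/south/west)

step 0: ,,,,,,,
,,,,,,,
,,,,,,,
,,,>,,,
,,,,,,,
,,,,,,,
step 1: ,,,,,,,
,,,,,,,
,,,,,,,
,,,@,,,
,,,v,,,
,,,,,,,
step 2: ,,,,,,,
,,,,,,,
,,,,,,,
,,,@,,,
,,<@,,,
,,,,,,,
step 3: ,,,,,,,
,,,,,,,
,,,,,,,
,,^@,,,
,,@@,,,
,,,,,,,
step 4: ,,,,,,,
,,,,,,,
,,,,,,,
,,@>,,,
,,@@,,,
,,,,,,,
step 5: ,,,,,,,
,,,,,,,
,,,^,,,
,,@,,,,
,,@@,,,
,,,,,,,
step 6: ,,,,,,,
,,,,,,,
,,,@>,,
,,@,,,,
,,@@,,,
,,,,,,,
step 7: ,,,,,,,
,,,,,,,
,,,@@,,
,,@,v,,
,,@@,,,
,,,,,,,
step 8: ,,,,,,,
,,,,,,,
,,,@@,,
,,@<@,,
,,@@,,,
,,,,,,,
step 9: ,,,,,,,
,,,,,,,
,,,^@,,
,,@@@,,
,,@@,,,
,,,,,,,
step 10: ,,,,,,,
,,,,,,,
,,<,@,,
,,@@@,,
,,@@,,,
,,,,,,,

west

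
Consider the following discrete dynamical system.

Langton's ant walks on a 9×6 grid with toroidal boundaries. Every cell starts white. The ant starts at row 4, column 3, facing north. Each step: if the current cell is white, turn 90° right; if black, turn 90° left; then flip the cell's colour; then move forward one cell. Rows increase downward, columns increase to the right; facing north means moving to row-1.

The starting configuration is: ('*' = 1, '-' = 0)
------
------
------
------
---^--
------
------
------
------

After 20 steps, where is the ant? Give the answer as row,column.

step 0: ------
------
------
------
---^--
------
------
------
------
step 1: ------
------
------
------
---*>-
------
------
------
------
step 2: ------
------
------
------
---**-
----v-
------
------
------
step 3: ------
------
------
------
---**-
---<*-
------
------
------
step 4: ------
------
------
------
---^*-
---**-
------
------
------
step 5: ------
------
------
------
--<-*-
---**-
------
------
------
step 6: ------
------
------
--^---
--*-*-
---**-
------
------
------
step 7: ------
------
------
--*>--
--*-*-
---**-
------
------
------
step 8: ------
------
------
--**--
--*v*-
---**-
------
------
------
step 9: ------
------
------
--**--
--<**-
---**-
------
------
------
step 10: ------
------
------
--**--
---**-
--v**-
------
------
------
step 11: ------
------
------
--**--
---**-
-<***-
------
------
------
step 12: ------
------
------
--**--
-^-**-
-****-
------
------
------
step 13: ------
------
------
--**--
-*>**-
-****-
------
------
------
step 14: ------
------
------
--**--
-****-
-*v**-
------
------
------
step 15: ------
------
------
--**--
-****-
-*->*-
------
------
------
step 16: ------
------
------
--**--
-**^*-
-*--*-
------
------
------
step 17: ------
------
------
--**--
-*<-*-
-*--*-
------
------
------
step 18: ------
------
------
--**--
-*--*-
-*v-*-
------
------
------
step 19: ------
------
------
--**--
-*--*-
-<*-*-
------
------
------
step 20: ------
------
------
--**--
-*--*-
--*-*-
-v----
------
------

6,1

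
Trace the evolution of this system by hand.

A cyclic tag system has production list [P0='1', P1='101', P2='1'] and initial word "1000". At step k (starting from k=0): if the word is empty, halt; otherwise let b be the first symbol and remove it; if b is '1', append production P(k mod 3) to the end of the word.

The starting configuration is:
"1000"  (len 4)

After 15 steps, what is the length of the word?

[0] "1000"  (len 4)
[1] "0001"  (len 4)
[2] "001"  (len 3)
[3] "01"  (len 2)
[4] "1"  (len 1)
[5] "101"  (len 3)
[6] "011"  (len 3)
[7] "11"  (len 2)
[8] "1101"  (len 4)
[9] "1011"  (len 4)
[10] "0111"  (len 4)
[11] "111"  (len 3)
[12] "111"  (len 3)
[13] "111"  (len 3)
[14] "11101"  (len 5)
[15] "11011"  (len 5)

5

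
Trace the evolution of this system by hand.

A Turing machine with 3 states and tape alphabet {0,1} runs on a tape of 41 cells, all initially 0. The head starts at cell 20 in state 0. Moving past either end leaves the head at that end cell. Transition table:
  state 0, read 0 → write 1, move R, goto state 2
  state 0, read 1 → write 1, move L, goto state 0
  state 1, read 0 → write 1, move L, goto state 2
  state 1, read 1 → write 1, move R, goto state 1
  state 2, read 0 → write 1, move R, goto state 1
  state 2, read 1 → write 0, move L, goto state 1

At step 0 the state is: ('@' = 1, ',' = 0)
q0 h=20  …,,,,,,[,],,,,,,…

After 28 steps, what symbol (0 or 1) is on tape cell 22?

1

t=0: q0 h=20  …,,,,,,[,],,,,,,…
t=1: q2 h=21  …,,,,,@[,],,,,,,…
t=2: q1 h=22  …,,,,@@[,],,,,,,…
t=3: q2 h=21  …,,,,,@[@]@,,,,,…
t=4: q1 h=20  …,,,,,,[@],@,,,,…
t=5: q1 h=21  …,,,,,@[,]@,,,,,…
t=6: q2 h=20  …,,,,,,[@]@@,,,,…
t=7: q1 h=19  …,,,,,,[,],@@,,,…
t=8: q2 h=18  …,,,,,,[,]@,@@,,…
t=9: q1 h=19  …,,,,,@[@],@@,,,…
t=10: q1 h=20  …,,,,@@[,]@@,,,,…
t=11: q2 h=19  …,,,,,@[@]@@@,,,…
t=12: q1 h=18  …,,,,,,[@],@@@,,…
t=13: q1 h=19  …,,,,,@[,]@@@,,,…
t=14: q2 h=18  …,,,,,,[@]@@@@,,…
t=15: q1 h=17  …,,,,,,[,],@@@@,…
t=16: q2 h=16  …,,,,,,[,]@,@@@@…
t=17: q1 h=17  …,,,,,@[@],@@@@,…
t=18: q1 h=18  …,,,,@@[,]@@@@,,…
t=19: q2 h=17  …,,,,,@[@]@@@@@,…
t=20: q1 h=16  …,,,,,,[@],@@@@@…
t=21: q1 h=17  …,,,,,@[,]@@@@@,…
t=22: q2 h=16  …,,,,,,[@]@@@@@@…
t=23: q1 h=15  …,,,,,,[,],@@@@@…
t=24: q2 h=14  …,,,,,,[,]@,@@@@…
t=25: q1 h=15  …,,,,,@[@],@@@@@…
t=26: q1 h=16  …,,,,@@[,]@@@@@@…
t=27: q2 h=15  …,,,,,@[@]@@@@@@…
t=28: q1 h=14  …,,,,,,[@],@@@@@…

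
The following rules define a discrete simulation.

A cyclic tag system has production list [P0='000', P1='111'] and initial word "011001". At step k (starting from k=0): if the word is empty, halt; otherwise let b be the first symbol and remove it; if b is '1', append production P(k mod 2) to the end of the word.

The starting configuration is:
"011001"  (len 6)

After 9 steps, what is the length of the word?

0) "011001"  (len 6)
1) "11001"  (len 5)
2) "1001111"  (len 7)
3) "001111000"  (len 9)
4) "01111000"  (len 8)
5) "1111000"  (len 7)
6) "111000111"  (len 9)
7) "11000111000"  (len 11)
8) "1000111000111"  (len 13)
9) "000111000111000"  (len 15)

15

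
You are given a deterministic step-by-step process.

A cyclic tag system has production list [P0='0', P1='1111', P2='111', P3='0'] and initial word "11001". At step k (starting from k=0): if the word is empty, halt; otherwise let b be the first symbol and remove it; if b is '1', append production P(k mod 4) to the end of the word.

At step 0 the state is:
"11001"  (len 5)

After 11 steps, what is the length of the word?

9

k=0  "11001"  (len 5)
k=1  "10010"  (len 5)
k=2  "00101111"  (len 8)
k=3  "0101111"  (len 7)
k=4  "101111"  (len 6)
k=5  "011110"  (len 6)
k=6  "11110"  (len 5)
k=7  "1110111"  (len 7)
k=8  "1101110"  (len 7)
k=9  "1011100"  (len 7)
k=10  "0111001111"  (len 10)
k=11  "111001111"  (len 9)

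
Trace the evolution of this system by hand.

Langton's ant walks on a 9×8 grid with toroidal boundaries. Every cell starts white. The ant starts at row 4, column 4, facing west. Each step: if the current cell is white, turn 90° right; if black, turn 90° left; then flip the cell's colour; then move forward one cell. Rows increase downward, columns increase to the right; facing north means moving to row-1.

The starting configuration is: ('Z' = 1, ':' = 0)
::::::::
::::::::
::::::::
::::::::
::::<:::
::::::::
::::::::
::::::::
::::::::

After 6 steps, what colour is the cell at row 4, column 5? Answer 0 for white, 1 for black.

t=0: ::::::::
::::::::
::::::::
::::::::
::::<:::
::::::::
::::::::
::::::::
::::::::
t=1: ::::::::
::::::::
::::::::
::::^:::
::::Z:::
::::::::
::::::::
::::::::
::::::::
t=2: ::::::::
::::::::
::::::::
::::Z>::
::::Z:::
::::::::
::::::::
::::::::
::::::::
t=3: ::::::::
::::::::
::::::::
::::ZZ::
::::Zv::
::::::::
::::::::
::::::::
::::::::
t=4: ::::::::
::::::::
::::::::
::::ZZ::
::::<Z::
::::::::
::::::::
::::::::
::::::::
t=5: ::::::::
::::::::
::::::::
::::ZZ::
:::::Z::
::::v:::
::::::::
::::::::
::::::::
t=6: ::::::::
::::::::
::::::::
::::ZZ::
:::::Z::
:::<Z:::
::::::::
::::::::
::::::::

1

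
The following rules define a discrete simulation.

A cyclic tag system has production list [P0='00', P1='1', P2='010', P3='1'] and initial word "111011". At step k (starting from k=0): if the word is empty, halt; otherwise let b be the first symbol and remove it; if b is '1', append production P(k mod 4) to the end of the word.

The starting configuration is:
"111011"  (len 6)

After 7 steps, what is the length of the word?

8

k=0  "111011"  (len 6)
k=1  "1101100"  (len 7)
k=2  "1011001"  (len 7)
k=3  "011001010"  (len 9)
k=4  "11001010"  (len 8)
k=5  "100101000"  (len 9)
k=6  "001010001"  (len 9)
k=7  "01010001"  (len 8)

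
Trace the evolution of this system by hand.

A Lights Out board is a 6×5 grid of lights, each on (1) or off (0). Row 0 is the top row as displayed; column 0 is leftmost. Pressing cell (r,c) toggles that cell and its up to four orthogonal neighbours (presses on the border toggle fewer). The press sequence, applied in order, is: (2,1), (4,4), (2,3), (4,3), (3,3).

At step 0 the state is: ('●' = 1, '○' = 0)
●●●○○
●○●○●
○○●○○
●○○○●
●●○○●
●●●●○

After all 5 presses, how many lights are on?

gen 0: ●●●○○
●○●○●
○○●○○
●○○○●
●●○○●
●●●●○
gen 1: ●●●○○
●●●○●
●●○○○
●●○○●
●●○○●
●●●●○
gen 2: ●●●○○
●●●○●
●●○○○
●●○○○
●●○●○
●●●●●
gen 3: ●●●○○
●●●●●
●●●●●
●●○●○
●●○●○
●●●●●
gen 4: ●●●○○
●●●●●
●●●●●
●●○○○
●●●○●
●●●○●
gen 5: ●●●○○
●●●●●
●●●○●
●●●●●
●●●●●
●●●○●

26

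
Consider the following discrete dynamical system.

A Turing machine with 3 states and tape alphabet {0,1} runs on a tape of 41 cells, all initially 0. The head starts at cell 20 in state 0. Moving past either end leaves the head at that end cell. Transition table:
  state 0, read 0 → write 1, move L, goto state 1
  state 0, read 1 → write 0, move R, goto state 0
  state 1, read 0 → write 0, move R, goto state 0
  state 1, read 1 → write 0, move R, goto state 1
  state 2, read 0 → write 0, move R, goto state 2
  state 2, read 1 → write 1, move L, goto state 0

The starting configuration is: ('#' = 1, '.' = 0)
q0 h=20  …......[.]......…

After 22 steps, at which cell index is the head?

26

t=0: q0 h=20  …......[.]......…
t=1: q1 h=19  …......[.]#.....…
t=2: q0 h=20  …......[#]......…
t=3: q0 h=21  …......[.]......…
t=4: q1 h=20  …......[.]#.....…
t=5: q0 h=21  …......[#]......…
t=6: q0 h=22  …......[.]......…
t=7: q1 h=21  …......[.]#.....…
t=8: q0 h=22  …......[#]......…
t=9: q0 h=23  …......[.]......…
t=10: q1 h=22  …......[.]#.....…
t=11: q0 h=23  …......[#]......…
t=12: q0 h=24  …......[.]......…
t=13: q1 h=23  …......[.]#.....…
t=14: q0 h=24  …......[#]......…
t=15: q0 h=25  …......[.]......…
t=16: q1 h=24  …......[.]#.....…
t=17: q0 h=25  …......[#]......…
t=18: q0 h=26  …......[.]......…
t=19: q1 h=25  …......[.]#.....…
t=20: q0 h=26  …......[#]......…
t=21: q0 h=27  …......[.]......…
t=22: q1 h=26  …......[.]#.....…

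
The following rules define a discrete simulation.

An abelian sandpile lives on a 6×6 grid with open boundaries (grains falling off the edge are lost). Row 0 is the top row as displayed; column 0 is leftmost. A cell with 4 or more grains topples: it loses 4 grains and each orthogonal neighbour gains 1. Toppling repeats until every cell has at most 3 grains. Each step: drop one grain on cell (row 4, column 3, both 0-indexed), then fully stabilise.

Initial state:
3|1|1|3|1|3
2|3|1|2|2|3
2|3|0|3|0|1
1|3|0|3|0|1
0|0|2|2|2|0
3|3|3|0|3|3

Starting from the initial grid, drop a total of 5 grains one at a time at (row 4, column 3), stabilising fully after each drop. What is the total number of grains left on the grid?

60

gen 0: 3|1|1|3|1|3
2|3|1|2|2|3
2|3|0|3|0|1
1|3|0|3|0|1
0|0|2|2|2|0
3|3|3|0|3|3
gen 1: 3|1|1|3|1|3
2|3|1|2|2|3
2|3|0|3|0|1
1|3|0|3|0|1
0|0|2|3|2|0
3|3|3|0|3|3
gen 2: 3|1|1|3|1|3
2|3|1|3|2|3
2|3|1|0|1|1
1|3|1|1|1|1
0|0|3|1|3|0
3|3|3|1|3|3
gen 3: 3|1|1|3|1|3
2|3|1|3|2|3
2|3|1|0|1|1
1|3|1|1|1|1
0|0|3|2|3|0
3|3|3|1|3|3
gen 4: 3|1|1|3|1|3
2|3|1|3|2|3
2|3|1|0|1|1
1|3|1|1|1|1
0|0|3|3|3|0
3|3|3|1|3|3
gen 5: 3|1|1|3|1|3
2|3|1|3|2|3
2|3|1|0|1|1
1|3|2|2|2|1
1|2|1|3|1|2
0|1|2|0|2|0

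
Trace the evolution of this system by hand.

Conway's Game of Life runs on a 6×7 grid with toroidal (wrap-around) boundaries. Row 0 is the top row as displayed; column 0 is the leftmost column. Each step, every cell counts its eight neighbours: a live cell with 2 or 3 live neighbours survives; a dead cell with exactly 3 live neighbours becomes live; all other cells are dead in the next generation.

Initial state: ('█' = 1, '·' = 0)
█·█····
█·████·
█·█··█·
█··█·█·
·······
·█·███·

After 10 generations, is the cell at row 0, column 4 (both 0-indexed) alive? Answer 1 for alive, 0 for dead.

0

t=0: █·█····
█·████·
█·█··█·
█··█·█·
·······
·█·███·
t=1: █······
█·█·██·
█·█··█·
·█··█··
··██·██
·████··
t=2: █····██
█··███·
█·█··█·
██··█··
█····█·
██··███
t=3: ···█···
█··█···
█·█··█·
█···██·
·······
·█··█··
t=4: ··███··
·████·█
█··█·█·
·█··██·
····██·
·······
t=5: ·█··██·
██····█
█······
···█···
····██·
·····█·
t=6: ·█··██·
·█···██
██····█
····█··
····██·
······█
t=7: ····█··
·██·█··
·█····█
█···█·█
····██·
······█
t=8: ···█·█·
████·█·
·███··█
█···█·█
█···█··
····█··
t=9: ·█·█·██
█····█·
·······
··█·█·█
█··██·█
···███·
t=10: █·██···
█···██·
·····██
█···█·█
█·█···█
·······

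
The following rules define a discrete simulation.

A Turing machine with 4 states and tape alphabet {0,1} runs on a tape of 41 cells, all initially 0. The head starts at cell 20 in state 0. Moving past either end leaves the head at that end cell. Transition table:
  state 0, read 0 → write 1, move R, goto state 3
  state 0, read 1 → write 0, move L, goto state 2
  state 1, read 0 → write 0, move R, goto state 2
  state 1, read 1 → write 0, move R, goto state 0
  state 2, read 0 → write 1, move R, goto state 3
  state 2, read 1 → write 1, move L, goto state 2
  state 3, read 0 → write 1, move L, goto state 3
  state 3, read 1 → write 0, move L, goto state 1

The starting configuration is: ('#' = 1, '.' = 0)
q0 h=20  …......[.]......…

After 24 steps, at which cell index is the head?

22

step 0: q0 h=20  …......[.]......…
step 1: q3 h=21  ….....#[.]......…
step 2: q3 h=20  …......[#]#.....…
step 3: q1 h=19  …......[.].#....…
step 4: q2 h=20  …......[.]#.....…
step 5: q3 h=21  ….....#[#]......…
step 6: q1 h=20  …......[#]......…
step 7: q0 h=21  …......[.]......…
step 8: q3 h=22  ….....#[.]......…
step 9: q3 h=21  …......[#]#.....…
step 10: q1 h=20  …......[.].#....…
step 11: q2 h=21  …......[.]#.....…
step 12: q3 h=22  ….....#[#]......…
step 13: q1 h=21  …......[#]......…
step 14: q0 h=22  …......[.]......…
step 15: q3 h=23  ….....#[.]......…
step 16: q3 h=22  …......[#]#.....…
step 17: q1 h=21  …......[.].#....…
step 18: q2 h=22  …......[.]#.....…
step 19: q3 h=23  ….....#[#]......…
step 20: q1 h=22  …......[#]......…
step 21: q0 h=23  …......[.]......…
step 22: q3 h=24  ….....#[.]......…
step 23: q3 h=23  …......[#]#.....…
step 24: q1 h=22  …......[.].#....…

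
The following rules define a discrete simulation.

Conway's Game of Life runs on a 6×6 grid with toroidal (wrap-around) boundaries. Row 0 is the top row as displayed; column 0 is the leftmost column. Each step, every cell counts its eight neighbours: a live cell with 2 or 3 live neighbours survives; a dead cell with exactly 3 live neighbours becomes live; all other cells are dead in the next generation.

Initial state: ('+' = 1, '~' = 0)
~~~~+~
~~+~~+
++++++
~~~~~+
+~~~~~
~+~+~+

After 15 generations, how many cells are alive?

4

[0] ~~~~+~
~~+~~+
++++++
~~~~~+
+~~~~~
~+~+~+
[1] +~++++
~~+~~~
~+++~~
~~++~~
+~~~++
+~~~++
[2] +~+~~~
+~~~~+
~+~~~~
+~~~~+
++~~~~
~~~~~~
[3] ++~~~+
+~~~~+
~+~~~~
~~~~~+
++~~~+
+~~~~~
[4] ~+~~~~
~~~~~+
~~~~~+
~+~~~+
~+~~~+
~~~~~~
[5] ~~~~~~
+~~~~~
~~~~++
~~~~++
~~~~~~
+~~~~~
[6] ~~~~~~
~~~~~+
+~~~+~
~~~~++
~~~~~+
~~~~~~
[7] ~~~~~~
~~~~~+
+~~~+~
+~~~+~
~~~~++
~~~~~~
[8] ~~~~~~
~~~~~+
+~~~+~
+~~++~
~~~~++
~~~~~~
[9] ~~~~~~
~~~~~+
+~~++~
+~~+~~
~~~+++
~~~~~~
[10] ~~~~~~
~~~~++
+~~++~
+~+~~~
~~~+++
~~~~+~
[11] ~~~~++
~~~+++
++~++~
+++~~~
~~~+++
~~~+++
[12] +~~~~~
~~+~~~
~~~~~~
~~~~~~
~+~~~~
+~~~~~
[13] ~+~~~~
~~~~~~
~~~~~~
~~~~~~
~~~~~~
++~~~~
[14] ++~~~~
~~~~~~
~~~~~~
~~~~~~
~~~~~~
++~~~~
[15] ++~~~~
~~~~~~
~~~~~~
~~~~~~
~~~~~~
++~~~~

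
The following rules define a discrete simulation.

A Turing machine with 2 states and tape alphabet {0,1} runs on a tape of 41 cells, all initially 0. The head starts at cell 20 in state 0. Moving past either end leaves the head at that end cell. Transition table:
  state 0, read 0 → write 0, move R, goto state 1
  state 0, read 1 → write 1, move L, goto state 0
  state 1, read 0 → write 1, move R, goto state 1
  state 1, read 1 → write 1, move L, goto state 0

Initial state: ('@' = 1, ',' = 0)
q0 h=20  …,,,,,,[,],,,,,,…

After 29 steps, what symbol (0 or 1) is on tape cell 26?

k=0  q0 h=20  …,,,,,,[,],,,,,,…
k=1  q1 h=21  …,,,,,,[,],,,,,,…
k=2  q1 h=22  …,,,,,@[,],,,,,,…
k=3  q1 h=23  …,,,,@@[,],,,,,,…
k=4  q1 h=24  …,,,@@@[,],,,,,,…
k=5  q1 h=25  …,,@@@@[,],,,,,,…
k=6  q1 h=26  …,@@@@@[,],,,,,,…
k=7  q1 h=27  …@@@@@@[,],,,,,,…
k=8  q1 h=28  …@@@@@@[,],,,,,,…
k=9  q1 h=29  …@@@@@@[,],,,,,,…
k=10  q1 h=30  …@@@@@@[,],,,,,,…
k=11  q1 h=31  …@@@@@@[,],,,,,,…
k=12  q1 h=32  …@@@@@@[,],,,,,,…
k=13  q1 h=33  …@@@@@@[,],,,,,,…
k=14  q1 h=34  …@@@@@@[,],,,,,,|
k=15  q1 h=35  …@@@@@@[,],,,,,|
k=16  q1 h=36  …@@@@@@[,],,,,|
k=17  q1 h=37  …@@@@@@[,],,,|
k=18  q1 h=38  …@@@@@@[,],,|
k=19  q1 h=39  …@@@@@@[,],|
k=20  q1 h=40  …@@@@@@[,]|
k=21  q1 h=40  …@@@@@@[@]|
k=22  q0 h=39  …@@@@@@[@]@|
k=23  q0 h=38  …@@@@@@[@]@@|
k=24  q0 h=37  …@@@@@@[@]@@@|
k=25  q0 h=36  …@@@@@@[@]@@@@|
k=26  q0 h=35  …@@@@@@[@]@@@@@|
k=27  q0 h=34  …@@@@@@[@]@@@@@@|
k=28  q0 h=33  …@@@@@@[@]@@@@@@…
k=29  q0 h=32  …@@@@@@[@]@@@@@@…

1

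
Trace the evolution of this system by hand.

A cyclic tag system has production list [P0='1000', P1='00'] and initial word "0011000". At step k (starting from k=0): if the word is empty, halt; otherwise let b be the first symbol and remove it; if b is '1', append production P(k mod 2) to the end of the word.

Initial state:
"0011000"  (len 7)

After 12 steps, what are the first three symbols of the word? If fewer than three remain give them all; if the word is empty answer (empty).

000

t=0: "0011000"  (len 7)
t=1: "011000"  (len 6)
t=2: "11000"  (len 5)
t=3: "10001000"  (len 8)
t=4: "000100000"  (len 9)
t=5: "00100000"  (len 8)
t=6: "0100000"  (len 7)
t=7: "100000"  (len 6)
t=8: "0000000"  (len 7)
t=9: "000000"  (len 6)
t=10: "00000"  (len 5)
t=11: "0000"  (len 4)
t=12: "000"  (len 3)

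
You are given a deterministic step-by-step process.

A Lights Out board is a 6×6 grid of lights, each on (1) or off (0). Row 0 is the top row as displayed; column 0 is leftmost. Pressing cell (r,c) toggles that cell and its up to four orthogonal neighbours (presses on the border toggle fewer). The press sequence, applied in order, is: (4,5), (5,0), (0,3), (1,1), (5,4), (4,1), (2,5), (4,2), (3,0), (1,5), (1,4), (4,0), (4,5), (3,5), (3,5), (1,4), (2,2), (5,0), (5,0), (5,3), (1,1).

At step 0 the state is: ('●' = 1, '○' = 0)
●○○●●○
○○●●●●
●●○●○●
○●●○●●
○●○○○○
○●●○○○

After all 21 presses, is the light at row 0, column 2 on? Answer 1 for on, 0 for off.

1

k=0  ●○○●●○
○○●●●●
●●○●○●
○●●○●●
○●○○○○
○●●○○○
k=1  ●○○●●○
○○●●●●
●●○●○●
○●●○●○
○●○○●●
○●●○○●
k=2  ●○○●●○
○○●●●●
●●○●○●
○●●○●○
●●○○●●
●○●○○●
k=3  ●○●○○○
○○●○●●
●●○●○●
○●●○●○
●●○○●●
●○●○○●
k=4  ●●●○○○
●●○○●●
●○○●○●
○●●○●○
●●○○●●
●○●○○●
k=5  ●●●○○○
●●○○●●
●○○●○●
○●●○●○
●●○○○●
●○●●●○
k=6  ●●●○○○
●●○○●●
●○○●○●
○○●○●○
○○●○○●
●●●●●○
k=7  ●●●○○○
●●○○●○
●○○●●○
○○●○●●
○○●○○●
●●●●●○
k=8  ●●●○○○
●●○○●○
●○○●●○
○○○○●●
○●○●○●
●●○●●○
k=9  ●●●○○○
●●○○●○
○○○●●○
●●○○●●
●●○●○●
●●○●●○
k=10  ●●●○○●
●●○○○●
○○○●●●
●●○○●●
●●○●○●
●●○●●○
k=11  ●●●○●●
●●○●●○
○○○●○●
●●○○●●
●●○●○●
●●○●●○
k=12  ●●●○●●
●●○●●○
○○○●○●
○●○○●●
○○○●○●
○●○●●○
k=13  ●●●○●●
●●○●●○
○○○●○●
○●○○●○
○○○●●○
○●○●●●
k=14  ●●●○●●
●●○●●○
○○○●○○
○●○○○●
○○○●●●
○●○●●●
k=15  ●●●○●●
●●○●●○
○○○●○●
○●○○●○
○○○●●○
○●○●●●
k=16  ●●●○○●
●●○○○●
○○○●●●
○●○○●○
○○○●●○
○●○●●●
k=17  ●●●○○●
●●●○○●
○●●○●●
○●●○●○
○○○●●○
○●○●●●
k=18  ●●●○○●
●●●○○●
○●●○●●
○●●○●○
●○○●●○
●○○●●●
k=19  ●●●○○●
●●●○○●
○●●○●●
○●●○●○
○○○●●○
○●○●●●
k=20  ●●●○○●
●●●○○●
○●●○●●
○●●○●○
○○○○●○
○●●○○●
k=21  ●○●○○●
○○○○○●
○○●○●●
○●●○●○
○○○○●○
○●●○○●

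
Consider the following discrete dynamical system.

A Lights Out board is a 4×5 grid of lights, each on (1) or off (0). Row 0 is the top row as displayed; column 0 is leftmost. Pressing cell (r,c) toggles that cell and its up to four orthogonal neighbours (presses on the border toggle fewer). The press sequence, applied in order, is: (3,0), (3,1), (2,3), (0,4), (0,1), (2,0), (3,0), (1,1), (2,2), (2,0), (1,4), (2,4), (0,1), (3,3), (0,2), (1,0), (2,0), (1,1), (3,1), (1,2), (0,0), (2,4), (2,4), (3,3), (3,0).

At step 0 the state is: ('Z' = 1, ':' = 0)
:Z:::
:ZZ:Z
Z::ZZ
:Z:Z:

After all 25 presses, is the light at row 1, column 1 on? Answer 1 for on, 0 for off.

t=0: :Z:::
:ZZ:Z
Z::ZZ
:Z:Z:
t=1: :Z:::
:ZZ:Z
:::ZZ
Z::Z:
t=2: :Z:::
:ZZ:Z
:Z:ZZ
:ZZZ:
t=3: :Z:::
:ZZZZ
:ZZ::
:ZZ::
t=4: :Z:ZZ
:ZZZ:
:ZZ::
:ZZ::
t=5: Z:ZZZ
::ZZ:
:ZZ::
:ZZ::
t=6: Z:ZZZ
Z:ZZ:
Z:Z::
ZZZ::
t=7: Z:ZZZ
Z:ZZ:
::Z::
::Z::
t=8: ZZZZZ
:Z:Z:
:ZZ::
::Z::
t=9: ZZZZZ
:ZZZ:
:::Z:
:::::
t=10: ZZZZZ
ZZZZ:
ZZ:Z:
Z::::
t=11: ZZZZ:
ZZZ:Z
ZZ:ZZ
Z::::
t=12: ZZZZ:
ZZZ::
ZZ:::
Z:::Z
t=13: :::Z:
Z:Z::
ZZ:::
Z:::Z
t=14: :::Z:
Z:Z::
ZZ:Z:
Z:ZZ:
t=15: :ZZ::
Z::::
ZZ:Z:
Z:ZZ:
t=16: ZZZ::
:Z:::
:Z:Z:
Z:ZZ:
t=17: ZZZ::
ZZ:::
Z::Z:
::ZZ:
t=18: Z:Z::
::Z::
ZZ:Z:
::ZZ:
t=19: Z:Z::
::Z::
Z::Z:
ZZ:Z:
t=20: Z::::
:Z:Z:
Z:ZZ:
ZZ:Z:
t=21: :Z:::
ZZ:Z:
Z:ZZ:
ZZ:Z:
t=22: :Z:::
ZZ:ZZ
Z:Z:Z
ZZ:ZZ
t=23: :Z:::
ZZ:Z:
Z:ZZ:
ZZ:Z:
t=24: :Z:::
ZZ:Z:
Z:Z::
ZZZ:Z
t=25: :Z:::
ZZ:Z:
::Z::
::Z:Z

1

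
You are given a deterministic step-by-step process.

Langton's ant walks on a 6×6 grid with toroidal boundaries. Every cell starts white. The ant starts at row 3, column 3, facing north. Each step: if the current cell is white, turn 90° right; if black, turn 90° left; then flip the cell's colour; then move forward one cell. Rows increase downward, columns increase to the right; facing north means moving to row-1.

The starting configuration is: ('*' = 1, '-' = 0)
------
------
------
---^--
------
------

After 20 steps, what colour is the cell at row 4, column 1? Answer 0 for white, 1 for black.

0

step 0: ------
------
------
---^--
------
------
step 1: ------
------
------
---*>-
------
------
step 2: ------
------
------
---**-
----v-
------
step 3: ------
------
------
---**-
---<*-
------
step 4: ------
------
------
---^*-
---**-
------
step 5: ------
------
------
--<-*-
---**-
------
step 6: ------
------
--^---
--*-*-
---**-
------
step 7: ------
------
--*>--
--*-*-
---**-
------
step 8: ------
------
--**--
--*v*-
---**-
------
step 9: ------
------
--**--
--<**-
---**-
------
step 10: ------
------
--**--
---**-
--v**-
------
step 11: ------
------
--**--
---**-
-<***-
------
step 12: ------
------
--**--
-^-**-
-****-
------
step 13: ------
------
--**--
-*>**-
-****-
------
step 14: ------
------
--**--
-****-
-*v**-
------
step 15: ------
------
--**--
-****-
-*->*-
------
step 16: ------
------
--**--
-**^*-
-*--*-
------
step 17: ------
------
--**--
-*<-*-
-*--*-
------
step 18: ------
------
--**--
-*--*-
-*v-*-
------
step 19: ------
------
--**--
-*--*-
-<*-*-
------
step 20: ------
------
--**--
-*--*-
--*-*-
-v----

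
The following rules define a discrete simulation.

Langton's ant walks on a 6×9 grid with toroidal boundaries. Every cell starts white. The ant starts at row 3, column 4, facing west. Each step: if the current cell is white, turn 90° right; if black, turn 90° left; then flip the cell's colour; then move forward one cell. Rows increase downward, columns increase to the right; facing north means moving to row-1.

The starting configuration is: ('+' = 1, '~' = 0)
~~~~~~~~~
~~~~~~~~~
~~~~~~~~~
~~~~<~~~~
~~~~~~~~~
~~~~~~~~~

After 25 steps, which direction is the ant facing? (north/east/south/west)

[0] ~~~~~~~~~
~~~~~~~~~
~~~~~~~~~
~~~~<~~~~
~~~~~~~~~
~~~~~~~~~
[1] ~~~~~~~~~
~~~~~~~~~
~~~~^~~~~
~~~~+~~~~
~~~~~~~~~
~~~~~~~~~
[2] ~~~~~~~~~
~~~~~~~~~
~~~~+>~~~
~~~~+~~~~
~~~~~~~~~
~~~~~~~~~
[3] ~~~~~~~~~
~~~~~~~~~
~~~~++~~~
~~~~+v~~~
~~~~~~~~~
~~~~~~~~~
[4] ~~~~~~~~~
~~~~~~~~~
~~~~++~~~
~~~~<+~~~
~~~~~~~~~
~~~~~~~~~
[5] ~~~~~~~~~
~~~~~~~~~
~~~~++~~~
~~~~~+~~~
~~~~v~~~~
~~~~~~~~~
[6] ~~~~~~~~~
~~~~~~~~~
~~~~++~~~
~~~~~+~~~
~~~<+~~~~
~~~~~~~~~
[7] ~~~~~~~~~
~~~~~~~~~
~~~~++~~~
~~~^~+~~~
~~~++~~~~
~~~~~~~~~
[8] ~~~~~~~~~
~~~~~~~~~
~~~~++~~~
~~~+>+~~~
~~~++~~~~
~~~~~~~~~
[9] ~~~~~~~~~
~~~~~~~~~
~~~~++~~~
~~~+++~~~
~~~+v~~~~
~~~~~~~~~
[10] ~~~~~~~~~
~~~~~~~~~
~~~~++~~~
~~~+++~~~
~~~+~>~~~
~~~~~~~~~
[11] ~~~~~~~~~
~~~~~~~~~
~~~~++~~~
~~~+++~~~
~~~+~+~~~
~~~~~v~~~
[12] ~~~~~~~~~
~~~~~~~~~
~~~~++~~~
~~~+++~~~
~~~+~+~~~
~~~~<+~~~
[13] ~~~~~~~~~
~~~~~~~~~
~~~~++~~~
~~~+++~~~
~~~+^+~~~
~~~~++~~~
[14] ~~~~~~~~~
~~~~~~~~~
~~~~++~~~
~~~+++~~~
~~~++>~~~
~~~~++~~~
[15] ~~~~~~~~~
~~~~~~~~~
~~~~++~~~
~~~++^~~~
~~~++~~~~
~~~~++~~~
[16] ~~~~~~~~~
~~~~~~~~~
~~~~++~~~
~~~+<~~~~
~~~++~~~~
~~~~++~~~
[17] ~~~~~~~~~
~~~~~~~~~
~~~~++~~~
~~~+~~~~~
~~~+v~~~~
~~~~++~~~
[18] ~~~~~~~~~
~~~~~~~~~
~~~~++~~~
~~~+~~~~~
~~~+~>~~~
~~~~++~~~
[19] ~~~~~~~~~
~~~~~~~~~
~~~~++~~~
~~~+~~~~~
~~~+~+~~~
~~~~+v~~~
[20] ~~~~~~~~~
~~~~~~~~~
~~~~++~~~
~~~+~~~~~
~~~+~+~~~
~~~~+~>~~
[21] ~~~~~~v~~
~~~~~~~~~
~~~~++~~~
~~~+~~~~~
~~~+~+~~~
~~~~+~+~~
[22] ~~~~~<+~~
~~~~~~~~~
~~~~++~~~
~~~+~~~~~
~~~+~+~~~
~~~~+~+~~
[23] ~~~~~++~~
~~~~~~~~~
~~~~++~~~
~~~+~~~~~
~~~+~+~~~
~~~~+^+~~
[24] ~~~~~++~~
~~~~~~~~~
~~~~++~~~
~~~+~~~~~
~~~+~+~~~
~~~~++>~~
[25] ~~~~~++~~
~~~~~~~~~
~~~~++~~~
~~~+~~~~~
~~~+~+^~~
~~~~++~~~

north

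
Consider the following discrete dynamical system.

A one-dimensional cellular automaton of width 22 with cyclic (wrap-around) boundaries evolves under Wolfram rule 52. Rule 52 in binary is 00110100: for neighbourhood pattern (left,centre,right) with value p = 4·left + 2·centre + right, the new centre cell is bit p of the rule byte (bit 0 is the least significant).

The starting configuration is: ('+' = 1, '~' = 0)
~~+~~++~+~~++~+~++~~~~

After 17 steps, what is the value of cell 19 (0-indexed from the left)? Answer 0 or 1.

1

k=0  ~~+~~++~+~~++~+~++~~~~
k=1  ~~++~~~+++~~~+++~~+~~~
k=2  ~~~~+~~~~~+~~~~~+~++~~
k=3  ~~~~++~~~~++~~~~++~~+~
k=4  ~~~~~~+~~~~~+~~~~~+~++
k=5  +~~~~~++~~~~++~~~~++~~
k=6  ++~~~~~~+~~~~~+~~~~~+~
k=7  ~~+~~~~~++~~~~++~~~~++
k=8  +~++~~~~~~+~~~~~+~~~~~
k=9  ++~~+~~~~~++~~~~++~~~~
k=10  ~~+~++~~~~~~+~~~~~+~~~
k=11  ~~++~~+~~~~~++~~~~++~~
k=12  ~~~~+~++~~~~~~+~~~~~+~
k=13  ~~~~++~~+~~~~~++~~~~++
k=14  +~~~~~+~++~~~~~~+~~~~~
k=15  ++~~~~++~~+~~~~~++~~~~
k=16  ~~+~~~~~+~++~~~~~~+~~~
k=17  ~~++~~~~++~~+~~~~~++~~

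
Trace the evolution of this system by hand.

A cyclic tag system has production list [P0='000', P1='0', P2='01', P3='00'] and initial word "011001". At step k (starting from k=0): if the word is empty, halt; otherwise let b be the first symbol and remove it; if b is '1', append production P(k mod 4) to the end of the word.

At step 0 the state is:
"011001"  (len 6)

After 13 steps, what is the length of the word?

t=0: "011001"  (len 6)
t=1: "11001"  (len 5)
t=2: "10010"  (len 5)
t=3: "001001"  (len 6)
t=4: "01001"  (len 5)
t=5: "1001"  (len 4)
t=6: "0010"  (len 4)
t=7: "010"  (len 3)
t=8: "10"  (len 2)
t=9: "0000"  (len 4)
t=10: "000"  (len 3)
t=11: "00"  (len 2)
t=12: "0"  (len 1)
t=13: (halted — word empty)

0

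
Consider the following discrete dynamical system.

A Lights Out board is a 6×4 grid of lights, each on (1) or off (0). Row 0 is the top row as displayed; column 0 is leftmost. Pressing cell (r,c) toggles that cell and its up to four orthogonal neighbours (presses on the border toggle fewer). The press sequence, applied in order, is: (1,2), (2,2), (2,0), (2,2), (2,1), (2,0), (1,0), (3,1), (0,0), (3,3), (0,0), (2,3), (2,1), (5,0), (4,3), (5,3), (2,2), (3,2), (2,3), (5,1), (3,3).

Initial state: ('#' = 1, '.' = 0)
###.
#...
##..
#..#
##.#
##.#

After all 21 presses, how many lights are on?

k=0  ###.
#...
##..
#..#
##.#
##.#
k=1  ##..
####
###.
#..#
##.#
##.#
k=2  ##..
##.#
#..#
#.##
##.#
##.#
k=3  ##..
.#.#
.#.#
..##
##.#
##.#
k=4  ##..
.###
..#.
...#
##.#
##.#
k=5  ##..
..##
##..
.#.#
##.#
##.#
k=6  ##..
#.##
....
##.#
##.#
##.#
k=7  .#..
.###
#...
##.#
##.#
##.#
k=8  .#..
.###
##..
..##
#..#
##.#
k=9  #...
####
##..
..##
#..#
##.#
k=10  #...
####
##.#
....
#...
##.#
k=11  .#..
.###
##.#
....
#...
##.#
k=12  .#..
.##.
###.
...#
#...
##.#
k=13  .#..
..#.
....
.#.#
#...
##.#
k=14  .#..
..#.
....
.#.#
....
...#
k=15  .#..
..#.
....
.#..
..##
....
k=16  .#..
..#.
....
.#..
..#.
..##
k=17  .#..
....
.###
.##.
..#.
..##
k=18  .#..
....
.#.#
...#
....
..##
k=19  .#..
...#
.##.
....
....
..##
k=20  .#..
...#
.##.
....
.#..
##.#
k=21  .#..
...#
.###
..##
.#.#
##.#

12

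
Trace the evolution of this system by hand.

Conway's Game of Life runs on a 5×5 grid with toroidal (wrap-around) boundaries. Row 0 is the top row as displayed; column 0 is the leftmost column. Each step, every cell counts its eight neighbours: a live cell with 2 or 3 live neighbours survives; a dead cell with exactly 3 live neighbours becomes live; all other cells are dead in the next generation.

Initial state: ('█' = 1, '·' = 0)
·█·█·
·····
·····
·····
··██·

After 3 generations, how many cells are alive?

gen 0: ·█·█·
·····
·····
·····
··██·
gen 1: ···█·
·····
·····
·····
··██·
gen 2: ··██·
·····
·····
·····
··██·
gen 3: ··██·
·····
·····
·····
··██·

4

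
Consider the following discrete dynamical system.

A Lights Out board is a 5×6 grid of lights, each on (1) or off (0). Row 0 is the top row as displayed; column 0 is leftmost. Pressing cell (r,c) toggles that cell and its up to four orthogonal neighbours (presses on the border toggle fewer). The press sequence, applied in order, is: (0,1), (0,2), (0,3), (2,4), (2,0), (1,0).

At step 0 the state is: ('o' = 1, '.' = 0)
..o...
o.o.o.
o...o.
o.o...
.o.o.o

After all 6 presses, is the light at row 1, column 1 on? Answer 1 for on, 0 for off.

0

t=0: ..o...
o.o.o.
o...o.
o.o...
.o.o.o
t=1: oo....
ooo.o.
o...o.
o.o...
.o.o.o
t=2: o.oo..
oo..o.
o...o.
o.o...
.o.o.o
t=3: o...o.
oo.oo.
o...o.
o.o...
.o.o.o
t=4: o...o.
oo.o..
o..o.o
o.o.o.
.o.o.o
t=5: o...o.
.o.o..
.o.o.o
..o.o.
.o.o.o
t=6: ....o.
o..o..
oo.o.o
..o.o.
.o.o.o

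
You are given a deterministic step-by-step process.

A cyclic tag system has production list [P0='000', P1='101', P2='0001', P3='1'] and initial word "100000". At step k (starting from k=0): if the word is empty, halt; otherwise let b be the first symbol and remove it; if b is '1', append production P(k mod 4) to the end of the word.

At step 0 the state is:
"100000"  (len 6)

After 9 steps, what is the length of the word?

0) "100000"  (len 6)
1) "00000000"  (len 8)
2) "0000000"  (len 7)
3) "000000"  (len 6)
4) "00000"  (len 5)
5) "0000"  (len 4)
6) "000"  (len 3)
7) "00"  (len 2)
8) "0"  (len 1)
9) (halted — word empty)

0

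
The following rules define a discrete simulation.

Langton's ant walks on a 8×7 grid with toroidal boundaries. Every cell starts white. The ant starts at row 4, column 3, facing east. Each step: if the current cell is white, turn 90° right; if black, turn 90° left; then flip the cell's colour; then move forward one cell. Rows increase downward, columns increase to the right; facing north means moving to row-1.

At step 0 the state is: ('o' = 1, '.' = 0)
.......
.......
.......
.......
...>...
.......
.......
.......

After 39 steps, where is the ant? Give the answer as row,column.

4,0

t=0: .......
.......
.......
.......
...>...
.......
.......
.......
t=1: .......
.......
.......
.......
...o...
...v...
.......
.......
t=2: .......
.......
.......
.......
...o...
..<o...
.......
.......
t=3: .......
.......
.......
.......
..^o...
..oo...
.......
.......
t=4: .......
.......
.......
.......
..o>...
..oo...
.......
.......
t=5: .......
.......
.......
...^...
..o....
..oo...
.......
.......
t=6: .......
.......
.......
...o>..
..o....
..oo...
.......
.......
t=7: .......
.......
.......
...oo..
..o.v..
..oo...
.......
.......
t=8: .......
.......
.......
...oo..
..o<o..
..oo...
.......
.......
t=9: .......
.......
.......
...^o..
..ooo..
..oo...
.......
.......
t=10: .......
.......
.......
..<.o..
..ooo..
..oo...
.......
.......
t=11: .......
.......
..^....
..o.o..
..ooo..
..oo...
.......
.......
t=12: .......
.......
..o>...
..o.o..
..ooo..
..oo...
.......
.......
t=13: .......
.......
..oo...
..ovo..
..ooo..
..oo...
.......
.......
t=14: .......
.......
..oo...
..<oo..
..ooo..
..oo...
.......
.......
t=15: .......
.......
..oo...
...oo..
..voo..
..oo...
.......
.......
t=16: .......
.......
..oo...
...oo..
...>o..
..oo...
.......
.......
t=17: .......
.......
..oo...
...^o..
....o..
..oo...
.......
.......
t=18: .......
.......
..oo...
..<.o..
....o..
..oo...
.......
.......
t=19: .......
.......
..^o...
..o.o..
....o..
..oo...
.......
.......
t=20: .......
.......
.<.o...
..o.o..
....o..
..oo...
.......
.......
t=21: .......
.^.....
.o.o...
..o.o..
....o..
..oo...
.......
.......
t=22: .......
.o>....
.o.o...
..o.o..
....o..
..oo...
.......
.......
t=23: .......
.oo....
.ovo...
..o.o..
....o..
..oo...
.......
.......
t=24: .......
.oo....
.<oo...
..o.o..
....o..
..oo...
.......
.......
t=25: .......
.oo....
..oo...
.vo.o..
....o..
..oo...
.......
.......
t=26: .......
.oo....
..oo...
<oo.o..
....o..
..oo...
.......
.......
t=27: .......
.oo....
^.oo...
ooo.o..
....o..
..oo...
.......
.......
t=28: .......
.oo....
o>oo...
ooo.o..
....o..
..oo...
.......
.......
t=29: .......
.oo....
oooo...
ovo.o..
....o..
..oo...
.......
.......
t=30: .......
.oo....
oooo...
o.>.o..
....o..
..oo...
.......
.......
t=31: .......
.oo....
oo^o...
o...o..
....o..
..oo...
.......
.......
t=32: .......
.oo....
o<.o...
o...o..
....o..
..oo...
.......
.......
t=33: .......
.oo....
o..o...
ov..o..
....o..
..oo...
.......
.......
t=34: .......
.oo....
o..o...
<o..o..
....o..
..oo...
.......
.......
t=35: .......
.oo....
o..o...
.o..o..
v...o..
..oo...
.......
.......
t=36: .......
.oo....
o..o...
.o..o..
o...o.<
..oo...
.......
.......
t=37: .......
.oo....
o..o...
.o..o.^
o...o.o
..oo...
.......
.......
t=38: .......
.oo....
o..o...
>o..o.o
o...o.o
..oo...
.......
.......
t=39: .......
.oo....
o..o...
oo..o.o
v...o.o
..oo...
.......
.......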